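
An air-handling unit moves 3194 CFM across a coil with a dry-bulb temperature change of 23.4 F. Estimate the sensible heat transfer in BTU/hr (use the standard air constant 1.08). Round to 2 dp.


Q = 1.08 * 3194 * 23.4 = 80718.77 BTU/hr

80718.77 BTU/hr


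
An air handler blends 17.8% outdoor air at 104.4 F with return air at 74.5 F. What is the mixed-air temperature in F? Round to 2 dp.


T_mix = 74.5 + (17.8/100)*(104.4-74.5) = 79.82 F

79.82 F


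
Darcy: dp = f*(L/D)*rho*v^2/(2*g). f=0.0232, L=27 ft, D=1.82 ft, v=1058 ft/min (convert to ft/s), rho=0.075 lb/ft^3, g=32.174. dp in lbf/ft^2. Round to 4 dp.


v_fps = 1058/60 = 17.6333 ft/s
dp = 0.0232*(27/1.82)*0.075*17.6333^2/(2*32.174) = 0.1247 lbf/ft^2

0.1247 lbf/ft^2


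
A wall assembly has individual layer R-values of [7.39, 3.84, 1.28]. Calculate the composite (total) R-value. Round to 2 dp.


R_total = 7.39 + 3.84 + 1.28 = 12.51

12.51


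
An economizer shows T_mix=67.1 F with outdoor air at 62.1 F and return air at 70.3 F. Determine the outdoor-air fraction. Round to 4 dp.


frac = (67.1 - 70.3) / (62.1 - 70.3) = 0.3902

0.3902


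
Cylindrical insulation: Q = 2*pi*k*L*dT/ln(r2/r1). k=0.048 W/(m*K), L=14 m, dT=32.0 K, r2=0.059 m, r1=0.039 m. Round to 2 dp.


Q = 2*pi*0.048*14*32.0/ln(0.059/0.039) = 326.38 W

326.38 W


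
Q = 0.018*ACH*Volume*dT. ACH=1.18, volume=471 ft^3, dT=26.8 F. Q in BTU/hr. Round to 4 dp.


Q = 0.018 * 1.18 * 471 * 26.8 = 268.1083 BTU/hr

268.1083 BTU/hr


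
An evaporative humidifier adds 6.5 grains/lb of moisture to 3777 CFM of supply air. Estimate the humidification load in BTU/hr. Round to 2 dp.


Q = 0.68 * 3777 * 6.5 = 16694.34 BTU/hr

16694.34 BTU/hr


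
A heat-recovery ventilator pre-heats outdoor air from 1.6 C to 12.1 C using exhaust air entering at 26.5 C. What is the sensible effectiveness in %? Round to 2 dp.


eff = (12.1-1.6)/(26.5-1.6)*100 = 42.17 %

42.17 %


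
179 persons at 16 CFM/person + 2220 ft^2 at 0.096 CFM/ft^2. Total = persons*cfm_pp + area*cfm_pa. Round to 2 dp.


Total = 179*16 + 2220*0.096 = 3077.12 CFM

3077.12 CFM


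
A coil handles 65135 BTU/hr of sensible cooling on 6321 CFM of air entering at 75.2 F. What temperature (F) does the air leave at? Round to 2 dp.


dT = 65135/(1.08*6321) = 9.5412
T_leave = 75.2 - 9.5412 = 65.66 F

65.66 F


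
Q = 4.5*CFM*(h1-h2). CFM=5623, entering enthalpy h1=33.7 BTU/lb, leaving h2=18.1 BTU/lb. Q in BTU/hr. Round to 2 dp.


Q = 4.5 * 5623 * (33.7 - 18.1) = 394734.60 BTU/hr

394734.60 BTU/hr


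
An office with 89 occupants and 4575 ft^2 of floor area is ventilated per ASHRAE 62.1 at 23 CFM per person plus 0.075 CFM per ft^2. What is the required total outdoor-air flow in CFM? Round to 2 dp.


Total = 89*23 + 4575*0.075 = 2390.13 CFM

2390.13 CFM


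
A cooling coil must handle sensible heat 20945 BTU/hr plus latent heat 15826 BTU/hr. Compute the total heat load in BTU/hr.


Qt = 20945 + 15826 = 36771 BTU/hr

36771 BTU/hr


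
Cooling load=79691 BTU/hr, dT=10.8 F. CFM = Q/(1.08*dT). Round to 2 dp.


CFM = 79691 / (1.08 * 10.8) = 6832.22

6832.22 CFM


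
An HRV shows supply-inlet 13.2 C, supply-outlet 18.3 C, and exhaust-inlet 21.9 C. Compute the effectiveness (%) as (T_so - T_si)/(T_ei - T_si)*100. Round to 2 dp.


eff = (18.3-13.2)/(21.9-13.2)*100 = 58.62 %

58.62 %


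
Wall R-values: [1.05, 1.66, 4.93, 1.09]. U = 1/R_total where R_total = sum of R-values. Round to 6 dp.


R_total = 1.05 + 1.66 + 4.93 + 1.09 = 8.73
U = 1/8.73 = 0.114548

0.114548


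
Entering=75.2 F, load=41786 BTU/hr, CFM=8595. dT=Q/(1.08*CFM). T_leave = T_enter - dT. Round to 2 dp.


dT = 41786/(1.08*8595) = 4.5015
T_leave = 75.2 - 4.5015 = 70.70 F

70.70 F


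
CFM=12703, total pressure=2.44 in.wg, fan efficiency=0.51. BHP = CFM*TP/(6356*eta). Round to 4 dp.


BHP = 12703 * 2.44 / (6356 * 0.51) = 9.5619 hp

9.5619 hp


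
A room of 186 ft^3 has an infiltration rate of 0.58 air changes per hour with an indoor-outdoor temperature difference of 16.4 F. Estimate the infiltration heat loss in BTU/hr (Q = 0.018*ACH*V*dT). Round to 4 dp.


Q = 0.018 * 0.58 * 186 * 16.4 = 31.8462 BTU/hr

31.8462 BTU/hr


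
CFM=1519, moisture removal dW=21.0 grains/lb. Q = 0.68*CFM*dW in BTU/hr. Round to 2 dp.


Q = 0.68 * 1519 * 21.0 = 21691.32 BTU/hr

21691.32 BTU/hr


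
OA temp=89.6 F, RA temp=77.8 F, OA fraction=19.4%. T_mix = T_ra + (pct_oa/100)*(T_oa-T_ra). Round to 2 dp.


T_mix = 77.8 + (19.4/100)*(89.6-77.8) = 80.09 F

80.09 F


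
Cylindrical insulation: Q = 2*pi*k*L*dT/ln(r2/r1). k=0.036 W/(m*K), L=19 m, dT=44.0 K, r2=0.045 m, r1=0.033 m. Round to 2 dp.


Q = 2*pi*0.036*19*44.0/ln(0.045/0.033) = 609.69 W

609.69 W


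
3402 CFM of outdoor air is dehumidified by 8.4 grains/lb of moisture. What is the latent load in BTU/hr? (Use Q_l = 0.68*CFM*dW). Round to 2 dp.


Q = 0.68 * 3402 * 8.4 = 19432.22 BTU/hr

19432.22 BTU/hr


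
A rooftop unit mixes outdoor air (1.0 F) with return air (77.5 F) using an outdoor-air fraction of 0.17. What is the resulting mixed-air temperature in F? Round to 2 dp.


T_mix = 0.17*1.0 + 0.83*77.5 = 64.50 F

64.50 F


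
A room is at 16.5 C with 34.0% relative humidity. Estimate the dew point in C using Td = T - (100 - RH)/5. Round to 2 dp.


Td = 16.5 - (100-34.0)/5 = 3.30 C

3.30 C


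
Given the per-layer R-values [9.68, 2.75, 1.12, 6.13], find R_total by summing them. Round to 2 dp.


R_total = 9.68 + 2.75 + 1.12 + 6.13 = 19.68

19.68


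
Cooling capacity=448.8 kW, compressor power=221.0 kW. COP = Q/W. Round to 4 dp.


COP = 448.8 / 221.0 = 2.0308

2.0308


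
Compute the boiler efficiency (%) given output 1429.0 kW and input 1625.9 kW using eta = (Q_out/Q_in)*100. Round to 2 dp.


eta = (1429.0/1625.9)*100 = 87.89 %

87.89 %


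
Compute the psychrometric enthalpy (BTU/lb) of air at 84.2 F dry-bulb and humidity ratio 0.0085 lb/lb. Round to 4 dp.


h = 0.24*84.2 + 0.0085*(1061+0.444*84.2) = 29.5443 BTU/lb

29.5443 BTU/lb


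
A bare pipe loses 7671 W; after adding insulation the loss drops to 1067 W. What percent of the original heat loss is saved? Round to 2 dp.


Savings = ((7671-1067)/7671)*100 = 86.09 %

86.09 %


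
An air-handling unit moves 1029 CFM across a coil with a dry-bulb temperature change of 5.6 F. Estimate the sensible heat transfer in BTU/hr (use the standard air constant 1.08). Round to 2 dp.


Q = 1.08 * 1029 * 5.6 = 6223.39 BTU/hr

6223.39 BTU/hr


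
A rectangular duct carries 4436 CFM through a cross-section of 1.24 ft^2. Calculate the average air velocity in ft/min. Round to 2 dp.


V = 4436 / 1.24 = 3577.42 ft/min

3577.42 ft/min


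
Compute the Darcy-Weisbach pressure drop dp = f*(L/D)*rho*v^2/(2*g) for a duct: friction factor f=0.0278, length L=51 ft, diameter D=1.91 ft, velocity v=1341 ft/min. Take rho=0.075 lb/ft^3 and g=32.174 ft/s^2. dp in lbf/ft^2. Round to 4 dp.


v_fps = 1341/60 = 22.35 ft/s
dp = 0.0278*(51/1.91)*0.075*22.35^2/(2*32.174) = 0.4322 lbf/ft^2

0.4322 lbf/ft^2


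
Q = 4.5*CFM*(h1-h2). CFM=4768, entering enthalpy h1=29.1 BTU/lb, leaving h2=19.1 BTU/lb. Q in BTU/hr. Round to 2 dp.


Q = 4.5 * 4768 * (29.1 - 19.1) = 214560.00 BTU/hr

214560.00 BTU/hr


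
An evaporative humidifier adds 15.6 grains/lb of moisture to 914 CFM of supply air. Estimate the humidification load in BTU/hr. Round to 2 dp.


Q = 0.68 * 914 * 15.6 = 9695.71 BTU/hr

9695.71 BTU/hr


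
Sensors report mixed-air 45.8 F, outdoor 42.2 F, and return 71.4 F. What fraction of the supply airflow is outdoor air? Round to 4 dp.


frac = (45.8 - 71.4) / (42.2 - 71.4) = 0.8767

0.8767


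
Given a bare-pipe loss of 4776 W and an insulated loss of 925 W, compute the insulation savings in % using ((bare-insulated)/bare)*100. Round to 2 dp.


Savings = ((4776-925)/4776)*100 = 80.63 %

80.63 %


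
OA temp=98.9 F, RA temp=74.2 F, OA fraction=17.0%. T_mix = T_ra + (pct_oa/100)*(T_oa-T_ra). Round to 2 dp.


T_mix = 74.2 + (17.0/100)*(98.9-74.2) = 78.40 F

78.40 F


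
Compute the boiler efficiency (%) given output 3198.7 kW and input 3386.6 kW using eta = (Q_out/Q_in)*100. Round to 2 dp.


eta = (3198.7/3386.6)*100 = 94.45 %

94.45 %


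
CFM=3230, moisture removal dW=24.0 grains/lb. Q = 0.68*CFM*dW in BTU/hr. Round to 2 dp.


Q = 0.68 * 3230 * 24.0 = 52713.60 BTU/hr

52713.60 BTU/hr


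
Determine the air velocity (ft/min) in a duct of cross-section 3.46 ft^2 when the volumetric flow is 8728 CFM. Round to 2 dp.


V = 8728 / 3.46 = 2522.54 ft/min

2522.54 ft/min


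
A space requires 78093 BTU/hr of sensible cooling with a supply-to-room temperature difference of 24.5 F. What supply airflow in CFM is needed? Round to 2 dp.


CFM = 78093 / (1.08 * 24.5) = 2951.36

2951.36 CFM


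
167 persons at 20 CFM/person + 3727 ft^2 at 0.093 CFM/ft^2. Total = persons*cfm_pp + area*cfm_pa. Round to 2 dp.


Total = 167*20 + 3727*0.093 = 3686.61 CFM

3686.61 CFM


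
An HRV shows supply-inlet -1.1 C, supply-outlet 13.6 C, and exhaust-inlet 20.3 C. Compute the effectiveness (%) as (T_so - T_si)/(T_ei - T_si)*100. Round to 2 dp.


eff = (13.6-(-1.1))/(20.3-(-1.1))*100 = 68.69 %

68.69 %


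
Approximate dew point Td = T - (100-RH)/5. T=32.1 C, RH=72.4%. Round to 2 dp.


Td = 32.1 - (100-72.4)/5 = 26.58 C

26.58 C


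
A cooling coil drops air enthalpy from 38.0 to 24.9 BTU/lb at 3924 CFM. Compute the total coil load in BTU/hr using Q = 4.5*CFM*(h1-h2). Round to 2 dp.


Q = 4.5 * 3924 * (38.0 - 24.9) = 231319.80 BTU/hr

231319.80 BTU/hr


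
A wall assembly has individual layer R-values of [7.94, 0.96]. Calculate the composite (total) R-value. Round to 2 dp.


R_total = 7.94 + 0.96 = 8.90

8.90


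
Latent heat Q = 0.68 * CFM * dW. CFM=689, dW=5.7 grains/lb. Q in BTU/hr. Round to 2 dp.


Q = 0.68 * 689 * 5.7 = 2670.56 BTU/hr

2670.56 BTU/hr


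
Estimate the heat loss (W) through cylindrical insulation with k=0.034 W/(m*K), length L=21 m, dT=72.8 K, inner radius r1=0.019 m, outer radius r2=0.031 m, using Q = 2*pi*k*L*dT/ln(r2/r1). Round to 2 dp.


Q = 2*pi*0.034*21*72.8/ln(0.031/0.019) = 667.14 W

667.14 W


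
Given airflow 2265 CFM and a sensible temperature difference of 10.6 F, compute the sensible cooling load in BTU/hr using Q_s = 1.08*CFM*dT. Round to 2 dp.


Q = 1.08 * 2265 * 10.6 = 25929.72 BTU/hr

25929.72 BTU/hr


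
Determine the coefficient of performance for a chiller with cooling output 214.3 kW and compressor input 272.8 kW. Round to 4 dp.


COP = 214.3 / 272.8 = 0.7856

0.7856


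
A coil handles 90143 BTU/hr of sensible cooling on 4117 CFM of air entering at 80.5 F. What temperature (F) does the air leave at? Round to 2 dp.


dT = 90143/(1.08*4117) = 20.2734
T_leave = 80.5 - 20.2734 = 60.23 F

60.23 F


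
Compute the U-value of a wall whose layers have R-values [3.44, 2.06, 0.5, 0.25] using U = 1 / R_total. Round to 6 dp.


R_total = 3.44 + 2.06 + 0.5 + 0.25 = 6.25
U = 1/6.25 = 0.160000

0.160000


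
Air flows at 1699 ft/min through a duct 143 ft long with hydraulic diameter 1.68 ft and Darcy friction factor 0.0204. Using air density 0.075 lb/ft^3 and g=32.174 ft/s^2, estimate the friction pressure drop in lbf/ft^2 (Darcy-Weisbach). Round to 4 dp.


v_fps = 1699/60 = 28.3167 ft/s
dp = 0.0204*(143/1.68)*0.075*28.3167^2/(2*32.174) = 1.6228 lbf/ft^2

1.6228 lbf/ft^2


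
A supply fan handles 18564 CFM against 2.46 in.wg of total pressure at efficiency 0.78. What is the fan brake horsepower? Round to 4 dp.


BHP = 18564 * 2.46 / (6356 * 0.78) = 9.2115 hp

9.2115 hp


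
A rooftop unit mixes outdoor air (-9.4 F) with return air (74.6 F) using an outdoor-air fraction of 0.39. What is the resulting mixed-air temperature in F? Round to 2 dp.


T_mix = 0.39*(-9.4) + 0.61*74.6 = 41.84 F

41.84 F


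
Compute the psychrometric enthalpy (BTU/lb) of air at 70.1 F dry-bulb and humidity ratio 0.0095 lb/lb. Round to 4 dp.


h = 0.24*70.1 + 0.0095*(1061+0.444*70.1) = 27.1992 BTU/lb

27.1992 BTU/lb


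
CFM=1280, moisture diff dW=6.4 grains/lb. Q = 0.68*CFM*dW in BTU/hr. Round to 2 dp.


Q = 0.68 * 1280 * 6.4 = 5570.56 BTU/hr

5570.56 BTU/hr


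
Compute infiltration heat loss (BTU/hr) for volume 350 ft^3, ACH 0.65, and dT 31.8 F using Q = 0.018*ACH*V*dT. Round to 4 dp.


Q = 0.018 * 0.65 * 350 * 31.8 = 130.2210 BTU/hr

130.2210 BTU/hr


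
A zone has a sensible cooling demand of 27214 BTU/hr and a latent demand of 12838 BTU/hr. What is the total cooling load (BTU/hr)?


Qt = 27214 + 12838 = 40052 BTU/hr

40052 BTU/hr


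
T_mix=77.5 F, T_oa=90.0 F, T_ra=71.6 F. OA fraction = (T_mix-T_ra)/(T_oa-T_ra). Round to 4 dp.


frac = (77.5 - 71.6) / (90.0 - 71.6) = 0.3207

0.3207


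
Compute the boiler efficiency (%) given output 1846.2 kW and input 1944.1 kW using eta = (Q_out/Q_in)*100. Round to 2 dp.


eta = (1846.2/1944.1)*100 = 94.96 %

94.96 %


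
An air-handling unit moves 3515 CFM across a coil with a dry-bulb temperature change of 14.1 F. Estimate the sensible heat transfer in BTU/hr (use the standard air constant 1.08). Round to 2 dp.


Q = 1.08 * 3515 * 14.1 = 53526.42 BTU/hr

53526.42 BTU/hr


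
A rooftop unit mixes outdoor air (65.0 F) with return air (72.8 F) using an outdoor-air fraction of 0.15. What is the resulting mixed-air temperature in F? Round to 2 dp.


T_mix = 0.15*65.0 + 0.85*72.8 = 71.63 F

71.63 F


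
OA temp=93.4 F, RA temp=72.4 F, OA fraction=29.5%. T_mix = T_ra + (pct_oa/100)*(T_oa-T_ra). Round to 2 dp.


T_mix = 72.4 + (29.5/100)*(93.4-72.4) = 78.60 F

78.60 F


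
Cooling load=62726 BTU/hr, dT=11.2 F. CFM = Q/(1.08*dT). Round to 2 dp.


CFM = 62726 / (1.08 * 11.2) = 5185.68

5185.68 CFM


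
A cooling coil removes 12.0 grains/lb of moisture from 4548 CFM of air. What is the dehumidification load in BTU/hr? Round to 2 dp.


Q = 0.68 * 4548 * 12.0 = 37111.68 BTU/hr

37111.68 BTU/hr


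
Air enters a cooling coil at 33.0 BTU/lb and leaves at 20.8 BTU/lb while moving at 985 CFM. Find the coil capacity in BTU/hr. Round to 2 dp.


Q = 4.5 * 985 * (33.0 - 20.8) = 54076.50 BTU/hr

54076.50 BTU/hr


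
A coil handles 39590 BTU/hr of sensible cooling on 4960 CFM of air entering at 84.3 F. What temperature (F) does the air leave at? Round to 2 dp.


dT = 39590/(1.08*4960) = 7.3906
T_leave = 84.3 - 7.3906 = 76.91 F

76.91 F


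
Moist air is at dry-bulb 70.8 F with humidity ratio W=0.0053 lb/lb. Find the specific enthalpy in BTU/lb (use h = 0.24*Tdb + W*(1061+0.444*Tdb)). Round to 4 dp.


h = 0.24*70.8 + 0.0053*(1061+0.444*70.8) = 22.7819 BTU/lb

22.7819 BTU/lb


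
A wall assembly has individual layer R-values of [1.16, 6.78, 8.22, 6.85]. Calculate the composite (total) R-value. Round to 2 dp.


R_total = 1.16 + 6.78 + 8.22 + 6.85 = 23.01

23.01


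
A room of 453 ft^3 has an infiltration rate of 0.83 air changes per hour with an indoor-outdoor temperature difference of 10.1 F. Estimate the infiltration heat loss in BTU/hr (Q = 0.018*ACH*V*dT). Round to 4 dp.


Q = 0.018 * 0.83 * 453 * 10.1 = 68.3550 BTU/hr

68.3550 BTU/hr


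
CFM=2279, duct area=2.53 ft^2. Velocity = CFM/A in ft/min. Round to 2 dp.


V = 2279 / 2.53 = 900.79 ft/min

900.79 ft/min


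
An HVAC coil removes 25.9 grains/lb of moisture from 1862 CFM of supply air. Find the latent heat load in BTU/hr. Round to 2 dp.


Q = 0.68 * 1862 * 25.9 = 32793.54 BTU/hr

32793.54 BTU/hr


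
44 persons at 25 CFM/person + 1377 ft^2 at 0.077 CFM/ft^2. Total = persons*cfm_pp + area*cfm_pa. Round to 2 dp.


Total = 44*25 + 1377*0.077 = 1206.03 CFM

1206.03 CFM


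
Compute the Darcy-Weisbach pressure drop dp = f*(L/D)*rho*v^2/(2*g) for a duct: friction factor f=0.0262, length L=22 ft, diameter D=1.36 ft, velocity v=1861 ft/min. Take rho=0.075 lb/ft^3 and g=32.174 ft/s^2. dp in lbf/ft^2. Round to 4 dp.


v_fps = 1861/60 = 31.0167 ft/s
dp = 0.0262*(22/1.36)*0.075*31.0167^2/(2*32.174) = 0.4752 lbf/ft^2

0.4752 lbf/ft^2


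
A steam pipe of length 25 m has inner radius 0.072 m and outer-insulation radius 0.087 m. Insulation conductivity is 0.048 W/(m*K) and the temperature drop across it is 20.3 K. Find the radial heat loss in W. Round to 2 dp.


Q = 2*pi*0.048*25*20.3/ln(0.087/0.072) = 808.80 W

808.80 W


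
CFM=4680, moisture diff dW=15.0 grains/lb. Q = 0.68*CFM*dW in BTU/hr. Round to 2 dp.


Q = 0.68 * 4680 * 15.0 = 47736.00 BTU/hr

47736.00 BTU/hr


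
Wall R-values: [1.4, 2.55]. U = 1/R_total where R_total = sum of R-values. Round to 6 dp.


R_total = 1.4 + 2.55 = 3.95
U = 1/3.95 = 0.253165

0.253165


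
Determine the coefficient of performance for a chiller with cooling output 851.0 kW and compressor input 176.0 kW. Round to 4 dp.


COP = 851.0 / 176.0 = 4.8352

4.8352


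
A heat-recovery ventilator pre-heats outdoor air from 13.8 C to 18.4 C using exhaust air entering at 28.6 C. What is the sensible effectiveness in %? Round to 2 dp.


eff = (18.4-13.8)/(28.6-13.8)*100 = 31.08 %

31.08 %


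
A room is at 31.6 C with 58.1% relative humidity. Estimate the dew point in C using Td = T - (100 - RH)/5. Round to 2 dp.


Td = 31.6 - (100-58.1)/5 = 23.22 C

23.22 C


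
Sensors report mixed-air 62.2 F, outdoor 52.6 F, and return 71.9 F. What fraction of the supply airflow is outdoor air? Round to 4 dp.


frac = (62.2 - 71.9) / (52.6 - 71.9) = 0.5026

0.5026


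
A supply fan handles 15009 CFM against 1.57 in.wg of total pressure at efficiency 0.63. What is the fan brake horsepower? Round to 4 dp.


BHP = 15009 * 1.57 / (6356 * 0.63) = 5.8847 hp

5.8847 hp


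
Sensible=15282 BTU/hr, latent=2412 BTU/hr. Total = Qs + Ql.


Qt = 15282 + 2412 = 17694 BTU/hr

17694 BTU/hr


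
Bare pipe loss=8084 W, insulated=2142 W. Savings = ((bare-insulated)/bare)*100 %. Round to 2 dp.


Savings = ((8084-2142)/8084)*100 = 73.50 %

73.50 %


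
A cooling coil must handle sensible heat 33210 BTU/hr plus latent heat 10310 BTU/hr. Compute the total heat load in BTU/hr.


Qt = 33210 + 10310 = 43520 BTU/hr

43520 BTU/hr


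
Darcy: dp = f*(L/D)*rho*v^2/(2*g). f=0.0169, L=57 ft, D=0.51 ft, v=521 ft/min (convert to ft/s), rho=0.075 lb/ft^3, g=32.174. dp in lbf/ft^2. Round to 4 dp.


v_fps = 521/60 = 8.6833 ft/s
dp = 0.0169*(57/0.51)*0.075*8.6833^2/(2*32.174) = 0.1660 lbf/ft^2

0.1660 lbf/ft^2


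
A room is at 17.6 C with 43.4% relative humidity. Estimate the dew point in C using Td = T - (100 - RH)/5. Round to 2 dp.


Td = 17.6 - (100-43.4)/5 = 6.28 C

6.28 C


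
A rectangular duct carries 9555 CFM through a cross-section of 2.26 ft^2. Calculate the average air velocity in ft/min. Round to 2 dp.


V = 9555 / 2.26 = 4227.88 ft/min

4227.88 ft/min


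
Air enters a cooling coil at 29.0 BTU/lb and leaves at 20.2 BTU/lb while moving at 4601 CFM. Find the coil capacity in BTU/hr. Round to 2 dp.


Q = 4.5 * 4601 * (29.0 - 20.2) = 182199.60 BTU/hr

182199.60 BTU/hr


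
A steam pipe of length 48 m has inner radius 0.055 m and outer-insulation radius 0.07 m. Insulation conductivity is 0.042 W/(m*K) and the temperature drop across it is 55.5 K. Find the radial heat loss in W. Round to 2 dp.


Q = 2*pi*0.042*48*55.5/ln(0.07/0.055) = 2915.11 W

2915.11 W


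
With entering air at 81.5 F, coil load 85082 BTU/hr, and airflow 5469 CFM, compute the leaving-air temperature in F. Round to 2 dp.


dT = 85082/(1.08*5469) = 14.4048
T_leave = 81.5 - 14.4048 = 67.10 F

67.10 F


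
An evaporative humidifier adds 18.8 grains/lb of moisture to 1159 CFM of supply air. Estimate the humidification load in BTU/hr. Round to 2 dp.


Q = 0.68 * 1159 * 18.8 = 14816.66 BTU/hr

14816.66 BTU/hr


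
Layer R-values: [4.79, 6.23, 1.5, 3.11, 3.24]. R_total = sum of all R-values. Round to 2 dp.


R_total = 4.79 + 6.23 + 1.5 + 3.11 + 3.24 = 18.87

18.87


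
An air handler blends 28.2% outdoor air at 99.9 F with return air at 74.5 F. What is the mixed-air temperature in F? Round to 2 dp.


T_mix = 74.5 + (28.2/100)*(99.9-74.5) = 81.66 F

81.66 F


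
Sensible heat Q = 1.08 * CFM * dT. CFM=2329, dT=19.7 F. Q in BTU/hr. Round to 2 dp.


Q = 1.08 * 2329 * 19.7 = 49551.80 BTU/hr

49551.80 BTU/hr


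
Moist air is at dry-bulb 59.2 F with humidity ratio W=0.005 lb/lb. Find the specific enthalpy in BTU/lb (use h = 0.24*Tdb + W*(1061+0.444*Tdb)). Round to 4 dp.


h = 0.24*59.2 + 0.005*(1061+0.444*59.2) = 19.6444 BTU/lb

19.6444 BTU/lb


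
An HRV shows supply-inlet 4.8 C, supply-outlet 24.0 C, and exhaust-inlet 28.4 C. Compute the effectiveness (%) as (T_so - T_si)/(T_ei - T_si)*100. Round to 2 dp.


eff = (24.0-4.8)/(28.4-4.8)*100 = 81.36 %

81.36 %


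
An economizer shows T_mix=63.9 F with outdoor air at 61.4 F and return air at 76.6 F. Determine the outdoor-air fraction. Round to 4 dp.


frac = (63.9 - 76.6) / (61.4 - 76.6) = 0.8355

0.8355


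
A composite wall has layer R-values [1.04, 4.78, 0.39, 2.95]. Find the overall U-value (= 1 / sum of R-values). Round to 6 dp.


R_total = 1.04 + 4.78 + 0.39 + 2.95 = 9.16
U = 1/9.16 = 0.109170

0.109170


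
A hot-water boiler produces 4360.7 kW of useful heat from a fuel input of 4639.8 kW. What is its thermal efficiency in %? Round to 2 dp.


eta = (4360.7/4639.8)*100 = 93.98 %

93.98 %


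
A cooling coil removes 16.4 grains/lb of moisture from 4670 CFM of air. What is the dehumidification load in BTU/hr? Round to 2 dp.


Q = 0.68 * 4670 * 16.4 = 52079.84 BTU/hr

52079.84 BTU/hr


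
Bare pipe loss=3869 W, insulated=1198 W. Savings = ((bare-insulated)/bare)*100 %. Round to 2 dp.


Savings = ((3869-1198)/3869)*100 = 69.04 %

69.04 %


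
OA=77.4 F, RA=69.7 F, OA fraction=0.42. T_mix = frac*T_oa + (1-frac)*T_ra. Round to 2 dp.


T_mix = 0.42*77.4 + 0.58*69.7 = 72.93 F

72.93 F


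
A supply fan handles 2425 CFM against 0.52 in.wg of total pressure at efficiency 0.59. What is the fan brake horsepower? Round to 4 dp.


BHP = 2425 * 0.52 / (6356 * 0.59) = 0.3363 hp

0.3363 hp


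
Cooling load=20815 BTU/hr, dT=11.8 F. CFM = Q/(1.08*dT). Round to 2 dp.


CFM = 20815 / (1.08 * 11.8) = 1633.32

1633.32 CFM


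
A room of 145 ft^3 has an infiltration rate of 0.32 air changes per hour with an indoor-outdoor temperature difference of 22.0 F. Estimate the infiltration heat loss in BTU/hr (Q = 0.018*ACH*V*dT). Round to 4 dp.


Q = 0.018 * 0.32 * 145 * 22.0 = 18.3744 BTU/hr

18.3744 BTU/hr


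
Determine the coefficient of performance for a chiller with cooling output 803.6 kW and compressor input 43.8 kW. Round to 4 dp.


COP = 803.6 / 43.8 = 18.3470

18.3470


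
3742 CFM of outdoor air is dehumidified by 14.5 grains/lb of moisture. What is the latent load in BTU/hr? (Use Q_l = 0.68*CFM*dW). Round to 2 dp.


Q = 0.68 * 3742 * 14.5 = 36896.12 BTU/hr

36896.12 BTU/hr


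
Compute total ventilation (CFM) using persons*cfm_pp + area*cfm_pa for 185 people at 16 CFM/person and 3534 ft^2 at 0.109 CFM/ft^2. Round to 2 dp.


Total = 185*16 + 3534*0.109 = 3345.21 CFM

3345.21 CFM


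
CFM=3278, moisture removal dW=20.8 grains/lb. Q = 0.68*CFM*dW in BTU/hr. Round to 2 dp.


Q = 0.68 * 3278 * 20.8 = 46364.03 BTU/hr

46364.03 BTU/hr


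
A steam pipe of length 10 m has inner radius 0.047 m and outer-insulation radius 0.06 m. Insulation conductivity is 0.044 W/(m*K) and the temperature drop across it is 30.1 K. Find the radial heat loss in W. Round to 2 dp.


Q = 2*pi*0.044*10*30.1/ln(0.06/0.047) = 340.77 W

340.77 W


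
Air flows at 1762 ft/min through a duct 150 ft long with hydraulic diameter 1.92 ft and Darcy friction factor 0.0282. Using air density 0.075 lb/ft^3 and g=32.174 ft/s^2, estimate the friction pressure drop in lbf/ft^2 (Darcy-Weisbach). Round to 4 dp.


v_fps = 1762/60 = 29.3667 ft/s
dp = 0.0282*(150/1.92)*0.075*29.3667^2/(2*32.174) = 2.2145 lbf/ft^2

2.2145 lbf/ft^2


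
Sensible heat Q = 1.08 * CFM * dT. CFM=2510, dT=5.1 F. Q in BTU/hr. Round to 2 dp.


Q = 1.08 * 2510 * 5.1 = 13825.08 BTU/hr

13825.08 BTU/hr


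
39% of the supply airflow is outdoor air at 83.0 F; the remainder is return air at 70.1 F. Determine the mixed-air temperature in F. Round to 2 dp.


T_mix = 0.39*83.0 + 0.61*70.1 = 75.13 F

75.13 F


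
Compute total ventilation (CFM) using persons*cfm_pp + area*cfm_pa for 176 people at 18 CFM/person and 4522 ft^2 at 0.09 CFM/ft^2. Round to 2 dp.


Total = 176*18 + 4522*0.09 = 3574.98 CFM

3574.98 CFM


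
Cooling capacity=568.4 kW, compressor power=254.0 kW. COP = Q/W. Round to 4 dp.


COP = 568.4 / 254.0 = 2.2378

2.2378


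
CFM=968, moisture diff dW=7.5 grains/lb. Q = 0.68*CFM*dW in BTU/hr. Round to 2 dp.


Q = 0.68 * 968 * 7.5 = 4936.80 BTU/hr

4936.80 BTU/hr


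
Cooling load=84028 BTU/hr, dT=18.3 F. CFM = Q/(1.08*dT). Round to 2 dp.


CFM = 84028 / (1.08 * 18.3) = 4251.57

4251.57 CFM


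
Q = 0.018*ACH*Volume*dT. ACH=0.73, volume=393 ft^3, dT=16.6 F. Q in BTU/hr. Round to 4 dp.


Q = 0.018 * 0.73 * 393 * 16.6 = 85.7227 BTU/hr

85.7227 BTU/hr


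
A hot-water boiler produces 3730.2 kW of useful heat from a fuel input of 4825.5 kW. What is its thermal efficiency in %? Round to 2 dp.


eta = (3730.2/4825.5)*100 = 77.30 %

77.30 %


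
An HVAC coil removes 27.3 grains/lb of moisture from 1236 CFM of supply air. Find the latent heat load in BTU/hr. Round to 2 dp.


Q = 0.68 * 1236 * 27.3 = 22945.10 BTU/hr

22945.10 BTU/hr


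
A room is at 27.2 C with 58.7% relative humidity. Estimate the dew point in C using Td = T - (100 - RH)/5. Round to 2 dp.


Td = 27.2 - (100-58.7)/5 = 18.94 C

18.94 C


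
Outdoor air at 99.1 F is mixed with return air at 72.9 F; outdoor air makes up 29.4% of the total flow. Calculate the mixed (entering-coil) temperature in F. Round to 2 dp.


T_mix = 72.9 + (29.4/100)*(99.1-72.9) = 80.60 F

80.60 F


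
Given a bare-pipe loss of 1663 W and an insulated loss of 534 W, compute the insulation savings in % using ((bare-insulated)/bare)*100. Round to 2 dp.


Savings = ((1663-534)/1663)*100 = 67.89 %

67.89 %


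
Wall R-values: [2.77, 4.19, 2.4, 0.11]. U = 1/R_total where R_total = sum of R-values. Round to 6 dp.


R_total = 2.77 + 4.19 + 2.4 + 0.11 = 9.47
U = 1/9.47 = 0.105597

0.105597


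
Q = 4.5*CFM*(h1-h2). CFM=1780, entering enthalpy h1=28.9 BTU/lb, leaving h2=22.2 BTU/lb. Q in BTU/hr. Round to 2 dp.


Q = 4.5 * 1780 * (28.9 - 22.2) = 53667.00 BTU/hr

53667.00 BTU/hr


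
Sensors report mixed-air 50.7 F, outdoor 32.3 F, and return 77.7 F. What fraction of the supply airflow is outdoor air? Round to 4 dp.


frac = (50.7 - 77.7) / (32.3 - 77.7) = 0.5947

0.5947


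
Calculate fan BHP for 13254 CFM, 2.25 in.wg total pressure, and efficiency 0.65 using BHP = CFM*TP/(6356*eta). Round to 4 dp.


BHP = 13254 * 2.25 / (6356 * 0.65) = 7.2183 hp

7.2183 hp


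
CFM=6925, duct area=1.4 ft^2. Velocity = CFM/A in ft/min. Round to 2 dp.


V = 6925 / 1.4 = 4946.43 ft/min

4946.43 ft/min


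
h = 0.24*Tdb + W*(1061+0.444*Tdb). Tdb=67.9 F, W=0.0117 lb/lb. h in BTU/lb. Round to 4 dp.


h = 0.24*67.9 + 0.0117*(1061+0.444*67.9) = 29.0624 BTU/lb

29.0624 BTU/lb


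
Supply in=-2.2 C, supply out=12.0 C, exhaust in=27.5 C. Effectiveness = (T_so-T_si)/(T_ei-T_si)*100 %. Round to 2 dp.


eff = (12.0-(-2.2))/(27.5-(-2.2))*100 = 47.81 %

47.81 %


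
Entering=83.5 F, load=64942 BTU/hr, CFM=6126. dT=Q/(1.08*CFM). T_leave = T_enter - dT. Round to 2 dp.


dT = 64942/(1.08*6126) = 9.8158
T_leave = 83.5 - 9.8158 = 73.68 F

73.68 F


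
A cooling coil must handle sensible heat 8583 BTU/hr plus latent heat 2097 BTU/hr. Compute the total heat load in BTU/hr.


Qt = 8583 + 2097 = 10680 BTU/hr

10680 BTU/hr


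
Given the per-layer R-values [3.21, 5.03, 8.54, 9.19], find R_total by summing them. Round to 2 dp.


R_total = 3.21 + 5.03 + 8.54 + 9.19 = 25.97

25.97


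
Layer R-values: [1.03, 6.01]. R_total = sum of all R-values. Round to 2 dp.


R_total = 1.03 + 6.01 = 7.04

7.04


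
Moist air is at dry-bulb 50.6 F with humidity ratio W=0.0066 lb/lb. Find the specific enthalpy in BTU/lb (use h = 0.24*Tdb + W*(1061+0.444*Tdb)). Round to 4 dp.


h = 0.24*50.6 + 0.0066*(1061+0.444*50.6) = 19.2949 BTU/lb

19.2949 BTU/lb


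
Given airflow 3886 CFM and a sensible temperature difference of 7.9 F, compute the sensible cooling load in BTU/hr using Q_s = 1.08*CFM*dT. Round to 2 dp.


Q = 1.08 * 3886 * 7.9 = 33155.35 BTU/hr

33155.35 BTU/hr


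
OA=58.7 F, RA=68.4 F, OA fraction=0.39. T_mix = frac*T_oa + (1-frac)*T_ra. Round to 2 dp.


T_mix = 0.39*58.7 + 0.61*68.4 = 64.62 F

64.62 F


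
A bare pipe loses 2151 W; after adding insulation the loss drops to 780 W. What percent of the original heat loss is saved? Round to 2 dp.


Savings = ((2151-780)/2151)*100 = 63.74 %

63.74 %


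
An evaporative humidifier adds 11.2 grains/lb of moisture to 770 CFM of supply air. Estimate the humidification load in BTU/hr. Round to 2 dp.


Q = 0.68 * 770 * 11.2 = 5864.32 BTU/hr

5864.32 BTU/hr


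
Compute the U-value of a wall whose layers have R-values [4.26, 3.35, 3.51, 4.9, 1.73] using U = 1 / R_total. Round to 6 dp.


R_total = 4.26 + 3.35 + 3.51 + 4.9 + 1.73 = 17.75
U = 1/17.75 = 0.056338

0.056338


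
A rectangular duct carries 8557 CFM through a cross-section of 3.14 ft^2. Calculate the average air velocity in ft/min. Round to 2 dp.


V = 8557 / 3.14 = 2725.16 ft/min

2725.16 ft/min


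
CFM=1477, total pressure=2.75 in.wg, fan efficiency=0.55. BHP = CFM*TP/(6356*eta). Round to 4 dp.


BHP = 1477 * 2.75 / (6356 * 0.55) = 1.1619 hp

1.1619 hp


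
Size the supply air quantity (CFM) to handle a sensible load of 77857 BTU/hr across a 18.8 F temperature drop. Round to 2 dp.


CFM = 77857 / (1.08 * 18.8) = 3834.56

3834.56 CFM


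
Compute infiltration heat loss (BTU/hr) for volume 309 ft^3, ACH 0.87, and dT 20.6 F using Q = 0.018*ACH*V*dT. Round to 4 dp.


Q = 0.018 * 0.87 * 309 * 20.6 = 99.6822 BTU/hr

99.6822 BTU/hr


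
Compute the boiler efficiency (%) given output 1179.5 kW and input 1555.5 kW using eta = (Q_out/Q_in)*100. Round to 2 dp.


eta = (1179.5/1555.5)*100 = 75.83 %

75.83 %


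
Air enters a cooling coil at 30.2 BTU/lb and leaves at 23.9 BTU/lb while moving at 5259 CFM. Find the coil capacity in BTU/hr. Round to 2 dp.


Q = 4.5 * 5259 * (30.2 - 23.9) = 149092.65 BTU/hr

149092.65 BTU/hr


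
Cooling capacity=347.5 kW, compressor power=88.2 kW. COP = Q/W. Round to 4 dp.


COP = 347.5 / 88.2 = 3.9399

3.9399


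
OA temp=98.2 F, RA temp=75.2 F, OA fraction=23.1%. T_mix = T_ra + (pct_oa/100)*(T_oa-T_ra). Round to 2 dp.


T_mix = 75.2 + (23.1/100)*(98.2-75.2) = 80.51 F

80.51 F


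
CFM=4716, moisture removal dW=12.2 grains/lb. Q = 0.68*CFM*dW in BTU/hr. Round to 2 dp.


Q = 0.68 * 4716 * 12.2 = 39123.94 BTU/hr

39123.94 BTU/hr


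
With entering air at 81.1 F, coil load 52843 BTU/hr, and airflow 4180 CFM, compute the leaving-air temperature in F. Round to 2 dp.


dT = 52843/(1.08*4180) = 11.7054
T_leave = 81.1 - 11.7054 = 69.39 F

69.39 F


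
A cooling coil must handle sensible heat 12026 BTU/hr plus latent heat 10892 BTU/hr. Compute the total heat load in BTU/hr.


Qt = 12026 + 10892 = 22918 BTU/hr

22918 BTU/hr


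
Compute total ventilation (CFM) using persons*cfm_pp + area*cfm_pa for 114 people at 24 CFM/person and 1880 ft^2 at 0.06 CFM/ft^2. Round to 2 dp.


Total = 114*24 + 1880*0.06 = 2848.80 CFM

2848.80 CFM


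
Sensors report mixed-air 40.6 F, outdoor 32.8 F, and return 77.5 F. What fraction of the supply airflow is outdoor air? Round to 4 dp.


frac = (40.6 - 77.5) / (32.8 - 77.5) = 0.8255

0.8255


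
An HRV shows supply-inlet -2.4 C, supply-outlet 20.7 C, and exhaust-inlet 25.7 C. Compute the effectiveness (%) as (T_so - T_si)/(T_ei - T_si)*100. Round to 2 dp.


eff = (20.7-(-2.4))/(25.7-(-2.4))*100 = 82.21 %

82.21 %


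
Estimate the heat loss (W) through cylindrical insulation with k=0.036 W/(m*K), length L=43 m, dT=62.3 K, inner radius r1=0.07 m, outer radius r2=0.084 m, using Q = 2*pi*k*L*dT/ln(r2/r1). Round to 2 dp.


Q = 2*pi*0.036*43*62.3/ln(0.084/0.07) = 3323.54 W

3323.54 W


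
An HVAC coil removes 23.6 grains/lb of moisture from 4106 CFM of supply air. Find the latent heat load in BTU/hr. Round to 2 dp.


Q = 0.68 * 4106 * 23.6 = 65893.09 BTU/hr

65893.09 BTU/hr


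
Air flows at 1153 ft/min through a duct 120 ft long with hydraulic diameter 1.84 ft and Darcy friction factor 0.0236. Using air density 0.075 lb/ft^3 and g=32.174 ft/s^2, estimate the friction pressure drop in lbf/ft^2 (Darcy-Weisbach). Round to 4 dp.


v_fps = 1153/60 = 19.2167 ft/s
dp = 0.0236*(120/1.84)*0.075*19.2167^2/(2*32.174) = 0.6625 lbf/ft^2

0.6625 lbf/ft^2


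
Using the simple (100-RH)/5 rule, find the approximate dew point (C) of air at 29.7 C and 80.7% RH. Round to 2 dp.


Td = 29.7 - (100-80.7)/5 = 25.84 C

25.84 C


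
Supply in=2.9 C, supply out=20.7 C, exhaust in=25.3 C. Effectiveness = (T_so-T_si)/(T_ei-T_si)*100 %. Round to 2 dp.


eff = (20.7-2.9)/(25.3-2.9)*100 = 79.46 %

79.46 %


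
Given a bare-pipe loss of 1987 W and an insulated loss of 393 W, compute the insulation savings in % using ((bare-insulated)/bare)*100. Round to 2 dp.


Savings = ((1987-393)/1987)*100 = 80.22 %

80.22 %


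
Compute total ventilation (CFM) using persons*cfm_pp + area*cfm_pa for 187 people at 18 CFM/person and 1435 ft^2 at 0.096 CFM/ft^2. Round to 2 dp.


Total = 187*18 + 1435*0.096 = 3503.76 CFM

3503.76 CFM


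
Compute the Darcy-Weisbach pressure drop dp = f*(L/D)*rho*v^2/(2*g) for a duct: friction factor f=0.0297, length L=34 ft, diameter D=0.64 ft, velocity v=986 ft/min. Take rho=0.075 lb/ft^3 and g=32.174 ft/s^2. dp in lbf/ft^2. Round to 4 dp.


v_fps = 986/60 = 16.4333 ft/s
dp = 0.0297*(34/0.64)*0.075*16.4333^2/(2*32.174) = 0.4966 lbf/ft^2

0.4966 lbf/ft^2


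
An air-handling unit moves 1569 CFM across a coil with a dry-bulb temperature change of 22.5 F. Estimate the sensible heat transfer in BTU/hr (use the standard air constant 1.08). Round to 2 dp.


Q = 1.08 * 1569 * 22.5 = 38126.70 BTU/hr

38126.70 BTU/hr


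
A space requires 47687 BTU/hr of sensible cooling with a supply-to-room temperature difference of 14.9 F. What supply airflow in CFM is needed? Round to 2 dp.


CFM = 47687 / (1.08 * 14.9) = 2963.40

2963.40 CFM


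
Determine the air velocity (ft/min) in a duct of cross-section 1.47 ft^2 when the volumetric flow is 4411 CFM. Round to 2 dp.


V = 4411 / 1.47 = 3000.68 ft/min

3000.68 ft/min


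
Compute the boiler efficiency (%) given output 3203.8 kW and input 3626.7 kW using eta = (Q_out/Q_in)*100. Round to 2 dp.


eta = (3203.8/3626.7)*100 = 88.34 %

88.34 %


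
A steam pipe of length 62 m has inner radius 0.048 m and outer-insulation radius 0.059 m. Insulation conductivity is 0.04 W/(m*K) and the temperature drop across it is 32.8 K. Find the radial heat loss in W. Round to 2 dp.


Q = 2*pi*0.04*62*32.8/ln(0.059/0.048) = 2477.02 W

2477.02 W


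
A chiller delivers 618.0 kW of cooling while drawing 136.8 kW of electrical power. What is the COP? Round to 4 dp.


COP = 618.0 / 136.8 = 4.5175

4.5175


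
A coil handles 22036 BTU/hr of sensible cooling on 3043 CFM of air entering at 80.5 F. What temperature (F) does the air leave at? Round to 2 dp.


dT = 22036/(1.08*3043) = 6.7051
T_leave = 80.5 - 6.7051 = 73.79 F

73.79 F


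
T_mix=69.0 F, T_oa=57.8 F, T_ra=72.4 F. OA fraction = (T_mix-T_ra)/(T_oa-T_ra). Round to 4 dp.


frac = (69.0 - 72.4) / (57.8 - 72.4) = 0.2329

0.2329


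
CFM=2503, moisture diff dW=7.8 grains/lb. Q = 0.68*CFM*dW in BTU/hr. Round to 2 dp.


Q = 0.68 * 2503 * 7.8 = 13275.91 BTU/hr

13275.91 BTU/hr


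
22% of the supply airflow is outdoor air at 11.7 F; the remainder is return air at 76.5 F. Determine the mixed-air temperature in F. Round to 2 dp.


T_mix = 0.22*11.7 + 0.78*76.5 = 62.24 F

62.24 F


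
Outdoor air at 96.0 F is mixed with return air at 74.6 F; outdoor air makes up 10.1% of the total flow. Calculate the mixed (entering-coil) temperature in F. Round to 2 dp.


T_mix = 74.6 + (10.1/100)*(96.0-74.6) = 76.76 F

76.76 F


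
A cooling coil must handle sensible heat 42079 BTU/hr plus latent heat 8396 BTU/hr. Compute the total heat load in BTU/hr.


Qt = 42079 + 8396 = 50475 BTU/hr

50475 BTU/hr


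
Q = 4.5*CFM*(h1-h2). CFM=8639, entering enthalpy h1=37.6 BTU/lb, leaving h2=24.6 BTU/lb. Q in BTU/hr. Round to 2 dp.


Q = 4.5 * 8639 * (37.6 - 24.6) = 505381.50 BTU/hr

505381.50 BTU/hr


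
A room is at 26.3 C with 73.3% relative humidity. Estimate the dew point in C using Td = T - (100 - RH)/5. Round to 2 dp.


Td = 26.3 - (100-73.3)/5 = 20.96 C

20.96 C


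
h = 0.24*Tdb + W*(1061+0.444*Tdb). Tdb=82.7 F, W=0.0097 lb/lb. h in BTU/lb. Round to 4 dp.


h = 0.24*82.7 + 0.0097*(1061+0.444*82.7) = 30.4959 BTU/lb

30.4959 BTU/lb


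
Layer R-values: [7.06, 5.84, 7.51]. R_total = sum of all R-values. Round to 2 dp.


R_total = 7.06 + 5.84 + 7.51 = 20.41

20.41


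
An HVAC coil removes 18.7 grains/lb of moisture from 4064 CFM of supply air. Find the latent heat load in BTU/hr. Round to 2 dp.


Q = 0.68 * 4064 * 18.7 = 51677.82 BTU/hr

51677.82 BTU/hr


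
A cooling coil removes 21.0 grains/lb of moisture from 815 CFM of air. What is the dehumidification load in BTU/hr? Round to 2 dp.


Q = 0.68 * 815 * 21.0 = 11638.20 BTU/hr

11638.20 BTU/hr


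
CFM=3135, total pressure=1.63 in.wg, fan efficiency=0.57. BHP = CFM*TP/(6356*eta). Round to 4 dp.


BHP = 3135 * 1.63 / (6356 * 0.57) = 1.4105 hp

1.4105 hp


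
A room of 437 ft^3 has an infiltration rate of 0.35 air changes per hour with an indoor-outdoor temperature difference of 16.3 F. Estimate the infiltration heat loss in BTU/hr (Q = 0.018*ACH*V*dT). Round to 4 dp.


Q = 0.018 * 0.35 * 437 * 16.3 = 44.8755 BTU/hr

44.8755 BTU/hr


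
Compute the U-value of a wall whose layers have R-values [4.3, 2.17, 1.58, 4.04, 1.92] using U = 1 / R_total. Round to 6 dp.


R_total = 4.3 + 2.17 + 1.58 + 4.04 + 1.92 = 14.01
U = 1/14.01 = 0.071378

0.071378


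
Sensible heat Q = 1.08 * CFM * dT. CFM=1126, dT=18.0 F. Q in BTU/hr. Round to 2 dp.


Q = 1.08 * 1126 * 18.0 = 21889.44 BTU/hr

21889.44 BTU/hr


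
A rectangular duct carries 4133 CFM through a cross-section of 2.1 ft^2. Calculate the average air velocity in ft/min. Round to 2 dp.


V = 4133 / 2.1 = 1968.10 ft/min

1968.10 ft/min


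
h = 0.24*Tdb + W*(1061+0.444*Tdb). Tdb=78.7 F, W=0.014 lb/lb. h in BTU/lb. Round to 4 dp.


h = 0.24*78.7 + 0.014*(1061+0.444*78.7) = 34.2312 BTU/lb

34.2312 BTU/lb


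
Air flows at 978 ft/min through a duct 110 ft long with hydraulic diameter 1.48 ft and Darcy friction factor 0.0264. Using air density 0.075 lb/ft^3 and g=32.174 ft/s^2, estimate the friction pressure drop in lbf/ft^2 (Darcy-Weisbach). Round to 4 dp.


v_fps = 978/60 = 16.3 ft/s
dp = 0.0264*(110/1.48)*0.075*16.3^2/(2*32.174) = 0.6076 lbf/ft^2

0.6076 lbf/ft^2


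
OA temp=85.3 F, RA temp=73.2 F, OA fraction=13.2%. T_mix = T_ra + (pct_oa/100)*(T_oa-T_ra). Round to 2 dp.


T_mix = 73.2 + (13.2/100)*(85.3-73.2) = 74.80 F

74.80 F


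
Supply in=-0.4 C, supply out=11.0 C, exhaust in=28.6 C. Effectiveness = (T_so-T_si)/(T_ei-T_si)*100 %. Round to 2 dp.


eff = (11.0-(-0.4))/(28.6-(-0.4))*100 = 39.31 %

39.31 %


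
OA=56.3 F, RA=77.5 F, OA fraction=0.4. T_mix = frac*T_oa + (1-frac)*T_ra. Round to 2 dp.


T_mix = 0.4*56.3 + 0.6*77.5 = 69.02 F

69.02 F
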